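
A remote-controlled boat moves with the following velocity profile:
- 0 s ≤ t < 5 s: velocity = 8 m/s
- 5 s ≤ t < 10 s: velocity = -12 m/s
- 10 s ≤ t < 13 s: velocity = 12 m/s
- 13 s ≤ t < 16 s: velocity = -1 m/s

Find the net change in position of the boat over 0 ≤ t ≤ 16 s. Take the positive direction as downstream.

13 m

Displacement is the signed area under the v-t curve.
0–5 s: 8 × 5 = 40 m
5–10 s: -12 × 5 = -60 m
10–13 s: 12 × 3 = 36 m
13–16 s: -1 × 3 = -3 m
Net displacement = 13 m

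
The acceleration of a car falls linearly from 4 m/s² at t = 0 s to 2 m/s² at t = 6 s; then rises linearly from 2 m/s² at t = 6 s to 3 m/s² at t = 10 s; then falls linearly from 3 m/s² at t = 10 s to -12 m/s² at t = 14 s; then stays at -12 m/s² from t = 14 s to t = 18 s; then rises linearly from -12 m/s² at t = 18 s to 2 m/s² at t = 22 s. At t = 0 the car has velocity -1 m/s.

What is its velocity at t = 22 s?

-59 m/s

Δv equals the area under the a-t graph; then v = v₀ + Δv.
0–6 s: ½(4 + 2)(6) = 18 m/s
6–10 s: ½(2 + 3)(4) = 10 m/s
10–14 s: ½(3 + -12)(4) = -18 m/s
14–18 s: -12 × 4 = -48 m/s
18–22 s: ½(-12 + 2)(4) = -20 m/s
Δv = -58 m/s, so v(22) = -1 + (-58) = -59 m/s.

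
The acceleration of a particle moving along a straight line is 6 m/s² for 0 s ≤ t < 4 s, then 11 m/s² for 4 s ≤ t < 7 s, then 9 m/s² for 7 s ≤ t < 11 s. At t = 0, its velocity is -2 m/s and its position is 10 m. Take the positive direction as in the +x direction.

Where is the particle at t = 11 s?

On each constant-a segment, Δv = aΔt and Δx = v₀Δt + ½aΔt²; chain segment to segment.
0–4 s: v starts -2 m/s; Δx = -2·4 + ½·6·4² = 40 m; v ends 22 m/s.
4–7 s: v starts 22 m/s; Δx = 22·3 + ½·11·3² = 115.5 m; v ends 55 m/s.
7–11 s: v starts 55 m/s; Δx = 55·4 + ½·9·4² = 292 m; v ends 91 m/s.
x(11) = 10 + Σ Δx = 457.5 m.

457.5 m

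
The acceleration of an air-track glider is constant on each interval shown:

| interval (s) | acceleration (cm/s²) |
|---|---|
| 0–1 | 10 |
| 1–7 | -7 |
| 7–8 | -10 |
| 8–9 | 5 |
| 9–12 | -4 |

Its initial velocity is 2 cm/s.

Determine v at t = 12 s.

-47 cm/s

Δv equals the area under the a-t graph; then v = v₀ + Δv.
0–1 s: 10 × 1 = 10 cm/s
1–7 s: -7 × 6 = -42 cm/s
7–8 s: -10 × 1 = -10 cm/s
8–9 s: 5 × 1 = 5 cm/s
9–12 s: -4 × 3 = -12 cm/s
Δv = -49 cm/s, so v(12) = 2 + (-49) = -47 cm/s.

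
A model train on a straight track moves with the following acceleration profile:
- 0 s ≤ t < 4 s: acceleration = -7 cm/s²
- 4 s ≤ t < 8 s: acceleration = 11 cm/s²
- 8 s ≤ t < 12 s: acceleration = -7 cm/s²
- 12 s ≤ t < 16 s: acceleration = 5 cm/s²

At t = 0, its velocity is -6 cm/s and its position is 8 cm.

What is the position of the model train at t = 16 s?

-168 cm

On each constant-a segment, Δv = aΔt and Δx = v₀Δt + ½aΔt²; chain segment to segment.
0–4 s: v starts -6 cm/s; Δx = -6·4 + ½·-7·4² = -80 cm; v ends -34 cm/s.
4–8 s: v starts -34 cm/s; Δx = -34·4 + ½·11·4² = -48 cm; v ends 10 cm/s.
8–12 s: v starts 10 cm/s; Δx = 10·4 + ½·-7·4² = -16 cm; v ends -18 cm/s.
12–16 s: v starts -18 cm/s; Δx = -18·4 + ½·5·4² = -32 cm; v ends 2 cm/s.
x(16) = 8 + Σ Δx = -168 cm.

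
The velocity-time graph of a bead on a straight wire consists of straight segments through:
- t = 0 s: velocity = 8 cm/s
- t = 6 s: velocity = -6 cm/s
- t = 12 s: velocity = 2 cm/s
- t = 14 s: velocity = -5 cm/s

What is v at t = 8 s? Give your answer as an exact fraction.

-10/3 cm/s

On 6–12 s the graph is linear from -6 to 2 cm/s: v(8) = -6 + (2 − -6)·(8 − 6)/(12 − 6) = -10/3 cm/s.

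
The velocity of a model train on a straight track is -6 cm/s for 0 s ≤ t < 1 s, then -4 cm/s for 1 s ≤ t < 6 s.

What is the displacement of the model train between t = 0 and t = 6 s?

Displacement is the signed area under the v-t curve.
0–1 s: -6 × 1 = -6 cm
1–6 s: -4 × 5 = -20 cm
Net displacement = -26 cm

-26 cm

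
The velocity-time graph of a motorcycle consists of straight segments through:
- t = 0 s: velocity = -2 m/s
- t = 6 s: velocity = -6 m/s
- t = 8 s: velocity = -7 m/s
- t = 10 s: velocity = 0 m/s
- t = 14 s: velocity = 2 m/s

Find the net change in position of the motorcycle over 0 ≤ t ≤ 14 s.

Net displacement equals the area under the velocity-time graph (areas below the axis count negative).
0–6 s: ½(-2 + -6)(6) = -24 m
6–8 s: ½(-6 + -7)(2) = -13 m
8–10 s: ½(-7 + 0)(2) = -7 m
10–14 s: ½(0 + 2)(4) = 4 m
Net displacement = -40 m

-40 m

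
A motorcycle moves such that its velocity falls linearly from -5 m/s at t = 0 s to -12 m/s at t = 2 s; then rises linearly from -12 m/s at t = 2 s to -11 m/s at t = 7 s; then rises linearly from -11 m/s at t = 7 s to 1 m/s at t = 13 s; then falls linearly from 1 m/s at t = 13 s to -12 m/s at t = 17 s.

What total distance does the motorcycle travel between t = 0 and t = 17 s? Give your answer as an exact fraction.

Distance (not displacement) is the total path length: add the absolute areas under v-t.
0–2 s: |½(-5 + -12)(2)| = 17 m
2–7 s: |½(-12 + -11)(5)| = 57.5 m
7–13 s: v = 0 at t = 12.5 s; triangle areas 30.25 + 0.25 = 30.5 m
13–17 s: v = 0 at t = 173/13 s; triangle areas 2/13 + 288/13 = 290/13 m
Total distance = 1655/13 m

1655/13 m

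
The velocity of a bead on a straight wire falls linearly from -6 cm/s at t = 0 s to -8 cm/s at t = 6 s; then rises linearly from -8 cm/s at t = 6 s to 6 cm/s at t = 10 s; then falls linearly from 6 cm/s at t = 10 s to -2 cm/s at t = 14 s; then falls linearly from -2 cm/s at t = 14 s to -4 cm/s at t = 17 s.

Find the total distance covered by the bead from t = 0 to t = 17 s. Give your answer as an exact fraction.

Total distance travelled is ∫|v| dt — sum the magnitudes of each area piece.
0–6 s: |½(-6 + -8)(6)| = 42 cm
6–10 s: v = 0 at t = 58/7 s; triangle areas 64/7 + 36/7 = 100/7 cm
10–14 s: v = 0 at t = 13 s; triangle areas 9 + 1 = 10 cm
14–17 s: |½(-2 + -4)(3)| = 9 cm
Total distance = 527/7 cm

527/7 cm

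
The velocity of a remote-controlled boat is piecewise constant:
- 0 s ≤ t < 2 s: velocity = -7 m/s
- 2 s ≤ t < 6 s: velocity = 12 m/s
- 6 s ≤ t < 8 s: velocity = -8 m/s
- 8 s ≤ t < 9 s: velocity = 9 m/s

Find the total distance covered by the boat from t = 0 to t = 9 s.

87 m

Distance (not displacement) is the total path length: add the absolute areas under v-t.
0–2 s: |-7| × 2 = 14 m
2–6 s: |12| × 4 = 48 m
6–8 s: |-8| × 2 = 16 m
8–9 s: |9| × 1 = 9 m
Total distance = 87 m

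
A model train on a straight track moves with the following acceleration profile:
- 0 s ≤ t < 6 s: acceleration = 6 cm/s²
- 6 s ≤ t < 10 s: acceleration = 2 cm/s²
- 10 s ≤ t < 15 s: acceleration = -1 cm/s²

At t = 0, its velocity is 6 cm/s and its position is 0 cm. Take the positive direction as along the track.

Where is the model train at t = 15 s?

On each constant-a segment, Δv = aΔt and Δx = v₀Δt + ½aΔt²; chain segment to segment.
0–6 s: v starts 6 cm/s; Δx = 6·6 + ½·6·6² = 144 cm; v ends 42 cm/s.
6–10 s: v starts 42 cm/s; Δx = 42·4 + ½·2·4² = 184 cm; v ends 50 cm/s.
10–15 s: v starts 50 cm/s; Δx = 50·5 + ½·-1·5² = 237.5 cm; v ends 45 cm/s.
x(15) = 0 + Σ Δx = 565.5 cm.

565.5 cm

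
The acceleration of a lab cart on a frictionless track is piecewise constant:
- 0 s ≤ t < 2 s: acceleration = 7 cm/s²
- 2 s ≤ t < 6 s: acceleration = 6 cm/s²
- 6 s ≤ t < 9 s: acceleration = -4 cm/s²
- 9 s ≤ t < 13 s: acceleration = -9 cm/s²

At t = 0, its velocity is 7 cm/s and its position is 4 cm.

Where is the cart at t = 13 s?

341 cm

On each constant-a segment, Δv = aΔt and Δx = v₀Δt + ½aΔt²; chain segment to segment.
0–2 s: v starts 7 cm/s; Δx = 7·2 + ½·7·2² = 28 cm; v ends 21 cm/s.
2–6 s: v starts 21 cm/s; Δx = 21·4 + ½·6·4² = 132 cm; v ends 45 cm/s.
6–9 s: v starts 45 cm/s; Δx = 45·3 + ½·-4·3² = 117 cm; v ends 33 cm/s.
9–13 s: v starts 33 cm/s; Δx = 33·4 + ½·-9·4² = 60 cm; v ends -3 cm/s.
x(13) = 4 + Σ Δx = 341 cm.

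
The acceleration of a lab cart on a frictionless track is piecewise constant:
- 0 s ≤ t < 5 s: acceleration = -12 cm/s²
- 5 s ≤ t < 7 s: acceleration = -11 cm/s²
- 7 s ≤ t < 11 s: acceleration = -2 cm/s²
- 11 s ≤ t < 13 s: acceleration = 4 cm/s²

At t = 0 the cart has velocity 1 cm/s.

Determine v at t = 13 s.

-81 cm/s

Δv equals the area under the a-t graph; then v = v₀ + Δv.
0–5 s: -12 × 5 = -60 cm/s
5–7 s: -11 × 2 = -22 cm/s
7–11 s: -2 × 4 = -8 cm/s
11–13 s: 4 × 2 = 8 cm/s
Δv = -82 cm/s, so v(13) = 1 + (-82) = -81 cm/s.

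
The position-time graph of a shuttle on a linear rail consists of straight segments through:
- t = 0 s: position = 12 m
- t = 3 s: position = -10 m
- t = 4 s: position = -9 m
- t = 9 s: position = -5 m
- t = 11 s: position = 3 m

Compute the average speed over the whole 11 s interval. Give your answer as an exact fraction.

Average speed = (total path length)/(elapsed time); on a piecewise-linear x-t graph the path length is Σ|Δx|.
0–3 s: |Δx| = |-10 − 12| = 22 m
3–4 s: |Δx| = |-9 − -10| = 1 m
4–9 s: |Δx| = |-5 − -9| = 4 m
9–11 s: |Δx| = |3 − -5| = 8 m
Total path = 35 m; average speed = 35/11 = 35/11 m/s.

35/11 m/s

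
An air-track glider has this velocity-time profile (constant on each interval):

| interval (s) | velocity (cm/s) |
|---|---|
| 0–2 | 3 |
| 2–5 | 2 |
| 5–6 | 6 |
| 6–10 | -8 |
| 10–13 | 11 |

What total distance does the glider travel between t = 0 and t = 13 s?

83 cm

Total distance travelled is ∫|v| dt — sum the magnitudes of each area piece.
0–2 s: |3| × 2 = 6 cm
2–5 s: |2| × 3 = 6 cm
5–6 s: |6| × 1 = 6 cm
6–10 s: |-8| × 4 = 32 cm
10–13 s: |11| × 3 = 33 cm
Total distance = 83 cm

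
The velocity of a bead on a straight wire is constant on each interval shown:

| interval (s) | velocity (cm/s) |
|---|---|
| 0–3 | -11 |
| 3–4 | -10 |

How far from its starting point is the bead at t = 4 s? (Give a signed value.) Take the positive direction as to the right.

Net displacement equals the area under the velocity-time graph (areas below the axis count negative).
0–3 s: -11 × 3 = -33 cm
3–4 s: -10 × 1 = -10 cm
Net displacement = -43 cm

-43 cm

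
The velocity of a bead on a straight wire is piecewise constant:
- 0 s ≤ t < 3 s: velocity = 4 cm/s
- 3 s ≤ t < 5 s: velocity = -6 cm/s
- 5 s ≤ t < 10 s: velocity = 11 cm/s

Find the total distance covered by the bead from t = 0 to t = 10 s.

79 cm

Total distance travelled is ∫|v| dt — sum the magnitudes of each area piece.
0–3 s: |4| × 3 = 12 cm
3–5 s: |-6| × 2 = 12 cm
5–10 s: |11| × 5 = 55 cm
Total distance = 79 cm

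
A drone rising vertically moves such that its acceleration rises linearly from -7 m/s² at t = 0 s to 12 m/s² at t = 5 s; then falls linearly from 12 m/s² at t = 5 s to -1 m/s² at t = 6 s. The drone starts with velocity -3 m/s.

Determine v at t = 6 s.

15 m/s

Δv equals the area under the a-t graph; then v = v₀ + Δv.
0–5 s: ½(-7 + 12)(5) = 12.5 m/s
5–6 s: ½(12 + -1)(1) = 5.5 m/s
Δv = 18 m/s, so v(6) = -3 + (18) = 15 m/s.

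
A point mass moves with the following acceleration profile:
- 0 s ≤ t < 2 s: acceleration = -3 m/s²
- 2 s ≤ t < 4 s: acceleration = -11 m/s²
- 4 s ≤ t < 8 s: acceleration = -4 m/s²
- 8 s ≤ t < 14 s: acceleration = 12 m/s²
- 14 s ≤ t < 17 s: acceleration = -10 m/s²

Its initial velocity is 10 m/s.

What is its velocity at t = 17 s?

8 m/s

Δv equals the area under the a-t graph; then v = v₀ + Δv.
0–2 s: -3 × 2 = -6 m/s
2–4 s: -11 × 2 = -22 m/s
4–8 s: -4 × 4 = -16 m/s
8–14 s: 12 × 6 = 72 m/s
14–17 s: -10 × 3 = -30 m/s
Δv = -2 m/s, so v(17) = 10 + (-2) = 8 m/s.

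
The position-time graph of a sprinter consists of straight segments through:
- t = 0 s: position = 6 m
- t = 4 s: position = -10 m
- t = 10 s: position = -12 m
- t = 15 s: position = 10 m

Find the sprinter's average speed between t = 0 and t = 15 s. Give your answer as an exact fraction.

Average speed = (total path length)/(elapsed time); on a piecewise-linear x-t graph the path length is Σ|Δx|.
0–4 s: |Δx| = |-10 − 6| = 16 m
4–10 s: |Δx| = |-12 − -10| = 2 m
10–15 s: |Δx| = |10 − -12| = 22 m
Total path = 40 m; average speed = 40/15 = 8/3 m/s.

8/3 m/s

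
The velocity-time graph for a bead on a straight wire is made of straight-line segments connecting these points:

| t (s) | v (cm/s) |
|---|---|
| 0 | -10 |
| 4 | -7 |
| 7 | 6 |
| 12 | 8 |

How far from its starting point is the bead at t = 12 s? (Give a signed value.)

-0.5 cm

Displacement is the signed area under the v-t curve.
0–4 s: ½(-10 + -7)(4) = -34 cm
4–7 s: ½(-7 + 6)(3) = -1.5 cm
7–12 s: ½(6 + 8)(5) = 35 cm
Net displacement = -0.5 cm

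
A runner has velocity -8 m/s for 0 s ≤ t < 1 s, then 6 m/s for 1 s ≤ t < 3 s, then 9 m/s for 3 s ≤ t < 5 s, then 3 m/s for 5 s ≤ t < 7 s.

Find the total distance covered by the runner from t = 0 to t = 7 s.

44 m

Total distance travelled is ∫|v| dt — sum the magnitudes of each area piece.
0–1 s: |-8| × 1 = 8 m
1–3 s: |6| × 2 = 12 m
3–5 s: |9| × 2 = 18 m
5–7 s: |3| × 2 = 6 m
Total distance = 44 m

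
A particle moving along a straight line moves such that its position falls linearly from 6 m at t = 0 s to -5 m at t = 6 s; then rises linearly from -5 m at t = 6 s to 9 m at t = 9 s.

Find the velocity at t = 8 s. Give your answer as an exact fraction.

Velocity is the slope of the x-t graph on 6–9 s: (9 − -5)/(9 − 6) = 14/3 m/s.

14/3 m/s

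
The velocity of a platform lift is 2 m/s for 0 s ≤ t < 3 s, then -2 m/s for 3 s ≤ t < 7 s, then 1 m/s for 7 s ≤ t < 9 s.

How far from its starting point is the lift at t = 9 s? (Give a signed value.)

Displacement is the signed area under the v-t curve.
0–3 s: 2 × 3 = 6 m
3–7 s: -2 × 4 = -8 m
7–9 s: 1 × 2 = 2 m
Net displacement = 0 m

0 m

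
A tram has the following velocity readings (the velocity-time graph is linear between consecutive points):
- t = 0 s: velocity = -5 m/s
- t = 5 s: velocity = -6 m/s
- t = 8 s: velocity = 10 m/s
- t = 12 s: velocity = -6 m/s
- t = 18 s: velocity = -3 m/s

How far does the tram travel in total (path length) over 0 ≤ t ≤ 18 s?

84.25 m

Distance (not displacement) is the total path length: add the absolute areas under v-t.
0–5 s: |½(-5 + -6)(5)| = 27.5 m
5–8 s: v = 0 at t = 6.125 s; triangle areas 3.375 + 9.375 = 12.75 m
8–12 s: v = 0 at t = 10.5 s; triangle areas 12.5 + 4.5 = 17 m
12–18 s: |½(-6 + -3)(6)| = 27 m
Total distance = 84.25 m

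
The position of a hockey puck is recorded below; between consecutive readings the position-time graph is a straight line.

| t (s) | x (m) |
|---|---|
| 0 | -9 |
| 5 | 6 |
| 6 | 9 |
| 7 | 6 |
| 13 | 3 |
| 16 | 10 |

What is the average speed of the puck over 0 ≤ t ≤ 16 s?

1.9375 m/s

Average speed = (total path length)/(elapsed time); on a piecewise-linear x-t graph the path length is Σ|Δx|.
0–5 s: |Δx| = |6 − -9| = 15 m
5–6 s: |Δx| = |9 − 6| = 3 m
6–7 s: |Δx| = |6 − 9| = 3 m
7–13 s: |Δx| = |3 − 6| = 3 m
13–16 s: |Δx| = |10 − 3| = 7 m
Total path = 31 m; average speed = 31/16 = 1.9375 m/s.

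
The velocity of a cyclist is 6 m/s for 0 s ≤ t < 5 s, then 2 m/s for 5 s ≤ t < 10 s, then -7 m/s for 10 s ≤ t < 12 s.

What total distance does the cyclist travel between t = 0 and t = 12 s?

Total distance travelled is ∫|v| dt — sum the magnitudes of each area piece.
0–5 s: |6| × 5 = 30 m
5–10 s: |2| × 5 = 10 m
10–12 s: |-7| × 2 = 14 m
Total distance = 54 m

54 m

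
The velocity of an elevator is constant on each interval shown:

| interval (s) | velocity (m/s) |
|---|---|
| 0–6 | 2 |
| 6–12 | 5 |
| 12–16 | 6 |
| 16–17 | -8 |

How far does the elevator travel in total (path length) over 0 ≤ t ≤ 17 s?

Total distance travelled is ∫|v| dt — sum the magnitudes of each area piece.
0–6 s: |2| × 6 = 12 m
6–12 s: |5| × 6 = 30 m
12–16 s: |6| × 4 = 24 m
16–17 s: |-8| × 1 = 8 m
Total distance = 74 m

74 m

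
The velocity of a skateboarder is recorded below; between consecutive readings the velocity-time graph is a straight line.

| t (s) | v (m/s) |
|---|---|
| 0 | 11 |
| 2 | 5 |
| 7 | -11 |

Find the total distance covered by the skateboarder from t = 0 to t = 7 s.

Distance (not displacement) is the total path length: add the absolute areas under v-t.
0–2 s: |½(11 + 5)(2)| = 16 m
2–7 s: v = 0 at t = 3.5625 s; triangle areas 3.90625 + 18.90625 = 22.8125 m
Total distance = 38.8125 m

38.8125 m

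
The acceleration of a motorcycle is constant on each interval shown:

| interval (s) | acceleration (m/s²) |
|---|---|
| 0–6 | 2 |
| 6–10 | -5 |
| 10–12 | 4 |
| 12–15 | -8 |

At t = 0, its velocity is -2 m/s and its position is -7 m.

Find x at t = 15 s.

-37 m

On each constant-a segment, Δv = aΔt and Δx = v₀Δt + ½aΔt²; chain segment to segment.
0–6 s: v starts -2 m/s; Δx = -2·6 + ½·2·6² = 24 m; v ends 10 m/s.
6–10 s: v starts 10 m/s; Δx = 10·4 + ½·-5·4² = 0 m; v ends -10 m/s.
10–12 s: v starts -10 m/s; Δx = -10·2 + ½·4·2² = -12 m; v ends -2 m/s.
12–15 s: v starts -2 m/s; Δx = -2·3 + ½·-8·3² = -42 m; v ends -26 m/s.
x(15) = -7 + Σ Δx = -37 m.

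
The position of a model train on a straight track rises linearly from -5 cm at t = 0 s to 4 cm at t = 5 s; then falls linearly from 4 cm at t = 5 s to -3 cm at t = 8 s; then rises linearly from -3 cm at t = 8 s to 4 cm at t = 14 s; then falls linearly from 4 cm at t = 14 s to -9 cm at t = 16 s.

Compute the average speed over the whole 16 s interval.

2.25 cm/s

Average speed = (total path length)/(elapsed time); on a piecewise-linear x-t graph the path length is Σ|Δx|.
0–5 s: |Δx| = |4 − -5| = 9 cm
5–8 s: |Δx| = |-3 − 4| = 7 cm
8–14 s: |Δx| = |4 − -3| = 7 cm
14–16 s: |Δx| = |-9 − 4| = 13 cm
Total path = 36 cm; average speed = 36/16 = 2.25 cm/s.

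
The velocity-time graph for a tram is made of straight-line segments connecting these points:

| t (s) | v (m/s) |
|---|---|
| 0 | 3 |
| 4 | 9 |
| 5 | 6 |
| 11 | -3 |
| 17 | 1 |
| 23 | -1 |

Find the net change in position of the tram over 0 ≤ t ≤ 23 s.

Net displacement equals the area under the velocity-time graph (areas below the axis count negative).
0–4 s: ½(3 + 9)(4) = 24 m
4–5 s: ½(9 + 6)(1) = 7.5 m
5–11 s: ½(6 + -3)(6) = 9 m
11–17 s: ½(-3 + 1)(6) = -6 m
17–23 s: ½(1 + -1)(6) = 0 m
Net displacement = 34.5 m

34.5 m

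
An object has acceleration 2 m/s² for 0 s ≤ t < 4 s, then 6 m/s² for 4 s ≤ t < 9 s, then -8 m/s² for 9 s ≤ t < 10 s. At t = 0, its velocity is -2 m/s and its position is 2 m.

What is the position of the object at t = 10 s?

On each constant-a segment, Δv = aΔt and Δx = v₀Δt + ½aΔt²; chain segment to segment.
0–4 s: v starts -2 m/s; Δx = -2·4 + ½·2·4² = 8 m; v ends 6 m/s.
4–9 s: v starts 6 m/s; Δx = 6·5 + ½·6·5² = 105 m; v ends 36 m/s.
9–10 s: v starts 36 m/s; Δx = 36·1 + ½·-8·1² = 32 m; v ends 28 m/s.
x(10) = 2 + Σ Δx = 147 m.

147 m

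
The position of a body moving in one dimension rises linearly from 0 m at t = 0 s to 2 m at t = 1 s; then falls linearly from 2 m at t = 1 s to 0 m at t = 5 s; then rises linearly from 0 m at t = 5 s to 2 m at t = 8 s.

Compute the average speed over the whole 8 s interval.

Average speed = (total path length)/(elapsed time); on a piecewise-linear x-t graph the path length is Σ|Δx|.
0–1 s: |Δx| = |2 − 0| = 2 m
1–5 s: |Δx| = |0 − 2| = 2 m
5–8 s: |Δx| = |2 − 0| = 2 m
Total path = 6 m; average speed = 6/8 = 0.75 m/s.

0.75 m/s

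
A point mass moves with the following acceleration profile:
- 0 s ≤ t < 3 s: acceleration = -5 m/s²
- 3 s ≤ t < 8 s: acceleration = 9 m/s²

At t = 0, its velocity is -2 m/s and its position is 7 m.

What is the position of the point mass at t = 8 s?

On each constant-a segment, Δv = aΔt and Δx = v₀Δt + ½aΔt²; chain segment to segment.
0–3 s: v starts -2 m/s; Δx = -2·3 + ½·-5·3² = -28.5 m; v ends -17 m/s.
3–8 s: v starts -17 m/s; Δx = -17·5 + ½·9·5² = 27.5 m; v ends 28 m/s.
x(8) = 7 + Σ Δx = 6 m.

6 m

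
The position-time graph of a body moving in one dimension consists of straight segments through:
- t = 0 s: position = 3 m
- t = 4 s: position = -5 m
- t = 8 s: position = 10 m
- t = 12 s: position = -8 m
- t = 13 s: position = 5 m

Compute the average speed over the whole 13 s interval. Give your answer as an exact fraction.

54/13 m/s

Average speed = (total path length)/(elapsed time); on a piecewise-linear x-t graph the path length is Σ|Δx|.
0–4 s: |Δx| = |-5 − 3| = 8 m
4–8 s: |Δx| = |10 − -5| = 15 m
8–12 s: |Δx| = |-8 − 10| = 18 m
12–13 s: |Δx| = |5 − -8| = 13 m
Total path = 54 m; average speed = 54/13 = 54/13 m/s.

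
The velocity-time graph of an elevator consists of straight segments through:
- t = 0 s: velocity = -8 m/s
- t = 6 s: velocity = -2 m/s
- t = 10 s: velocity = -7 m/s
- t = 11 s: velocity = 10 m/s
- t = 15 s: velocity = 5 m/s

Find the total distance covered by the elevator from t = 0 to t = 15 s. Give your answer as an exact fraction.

2801/34 m

Total distance travelled is ∫|v| dt — sum the magnitudes of each area piece.
0–6 s: |½(-8 + -2)(6)| = 30 m
6–10 s: |½(-2 + -7)(4)| = 18 m
10–11 s: v = 0 at t = 177/17 s; triangle areas 49/34 + 50/17 = 149/34 m
11–15 s: |½(10 + 5)(4)| = 30 m
Total distance = 2801/34 m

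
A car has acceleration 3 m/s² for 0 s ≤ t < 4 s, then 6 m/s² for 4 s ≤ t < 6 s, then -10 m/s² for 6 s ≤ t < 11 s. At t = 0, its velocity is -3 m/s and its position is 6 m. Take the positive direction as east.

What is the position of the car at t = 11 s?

28 m

On each constant-a segment, Δv = aΔt and Δx = v₀Δt + ½aΔt²; chain segment to segment.
0–4 s: v starts -3 m/s; Δx = -3·4 + ½·3·4² = 12 m; v ends 9 m/s.
4–6 s: v starts 9 m/s; Δx = 9·2 + ½·6·2² = 30 m; v ends 21 m/s.
6–11 s: v starts 21 m/s; Δx = 21·5 + ½·-10·5² = -20 m; v ends -29 m/s.
x(11) = 6 + Σ Δx = 28 m.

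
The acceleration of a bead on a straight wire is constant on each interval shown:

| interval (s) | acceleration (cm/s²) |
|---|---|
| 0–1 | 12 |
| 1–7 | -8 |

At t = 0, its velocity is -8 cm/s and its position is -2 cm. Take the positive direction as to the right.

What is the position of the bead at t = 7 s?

-124 cm

On each constant-a segment, Δv = aΔt and Δx = v₀Δt + ½aΔt²; chain segment to segment.
0–1 s: v starts -8 cm/s; Δx = -8·1 + ½·12·1² = -2 cm; v ends 4 cm/s.
1–7 s: v starts 4 cm/s; Δx = 4·6 + ½·-8·6² = -120 cm; v ends -44 cm/s.
x(7) = -2 + Σ Δx = -124 cm.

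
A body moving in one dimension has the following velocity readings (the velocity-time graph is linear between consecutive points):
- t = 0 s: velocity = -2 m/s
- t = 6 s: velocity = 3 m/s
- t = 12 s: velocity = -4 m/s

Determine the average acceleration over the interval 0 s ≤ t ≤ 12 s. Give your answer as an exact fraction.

-1/6 m/s²

Average acceleration = Δv/Δt = (-4 − -2)/(12 − 0) = -1/6 m/s².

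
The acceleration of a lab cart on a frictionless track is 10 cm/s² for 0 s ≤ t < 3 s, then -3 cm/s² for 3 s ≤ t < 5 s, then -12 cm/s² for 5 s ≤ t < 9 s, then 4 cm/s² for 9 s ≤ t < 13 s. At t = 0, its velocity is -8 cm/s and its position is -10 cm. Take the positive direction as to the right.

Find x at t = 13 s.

-79 cm

On each constant-a segment, Δv = aΔt and Δx = v₀Δt + ½aΔt²; chain segment to segment.
0–3 s: v starts -8 cm/s; Δx = -8·3 + ½·10·3² = 21 cm; v ends 22 cm/s.
3–5 s: v starts 22 cm/s; Δx = 22·2 + ½·-3·2² = 38 cm; v ends 16 cm/s.
5–9 s: v starts 16 cm/s; Δx = 16·4 + ½·-12·4² = -32 cm; v ends -32 cm/s.
9–13 s: v starts -32 cm/s; Δx = -32·4 + ½·4·4² = -96 cm; v ends -16 cm/s.
x(13) = -10 + Σ Δx = -79 cm.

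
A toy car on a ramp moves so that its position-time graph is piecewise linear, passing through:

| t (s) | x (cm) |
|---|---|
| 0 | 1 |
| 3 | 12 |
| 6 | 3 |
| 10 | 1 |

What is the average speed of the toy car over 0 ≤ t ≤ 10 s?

2.2 cm/s

Average speed = (total path length)/(elapsed time); on a piecewise-linear x-t graph the path length is Σ|Δx|.
0–3 s: |Δx| = |12 − 1| = 11 cm
3–6 s: |Δx| = |3 − 12| = 9 cm
6–10 s: |Δx| = |1 − 3| = 2 cm
Total path = 22 cm; average speed = 22/10 = 2.2 cm/s.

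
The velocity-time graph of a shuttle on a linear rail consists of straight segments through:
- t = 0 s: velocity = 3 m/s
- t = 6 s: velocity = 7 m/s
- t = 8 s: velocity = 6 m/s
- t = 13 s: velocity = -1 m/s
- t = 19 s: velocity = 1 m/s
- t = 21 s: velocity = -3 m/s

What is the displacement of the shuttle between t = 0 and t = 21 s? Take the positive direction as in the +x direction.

53.5 m

Displacement is the signed area under the v-t curve.
0–6 s: ½(3 + 7)(6) = 30 m
6–8 s: ½(7 + 6)(2) = 13 m
8–13 s: ½(6 + -1)(5) = 12.5 m
13–19 s: ½(-1 + 1)(6) = 0 m
19–21 s: ½(1 + -3)(2) = -2 m
Net displacement = 53.5 m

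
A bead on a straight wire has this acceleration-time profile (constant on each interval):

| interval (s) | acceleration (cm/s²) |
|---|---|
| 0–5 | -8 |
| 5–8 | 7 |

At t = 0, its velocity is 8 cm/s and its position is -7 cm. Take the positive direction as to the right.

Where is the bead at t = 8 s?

-131.5 cm

On each constant-a segment, Δv = aΔt and Δx = v₀Δt + ½aΔt²; chain segment to segment.
0–5 s: v starts 8 cm/s; Δx = 8·5 + ½·-8·5² = -60 cm; v ends -32 cm/s.
5–8 s: v starts -32 cm/s; Δx = -32·3 + ½·7·3² = -64.5 cm; v ends -11 cm/s.
x(8) = -7 + Σ Δx = -131.5 cm.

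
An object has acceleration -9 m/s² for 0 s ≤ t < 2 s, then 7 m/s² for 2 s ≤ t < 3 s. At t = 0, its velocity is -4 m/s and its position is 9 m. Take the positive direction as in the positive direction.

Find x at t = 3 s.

On each constant-a segment, Δv = aΔt and Δx = v₀Δt + ½aΔt²; chain segment to segment.
0–2 s: v starts -4 m/s; Δx = -4·2 + ½·-9·2² = -26 m; v ends -22 m/s.
2–3 s: v starts -22 m/s; Δx = -22·1 + ½·7·1² = -18.5 m; v ends -15 m/s.
x(3) = 9 + Σ Δx = -35.5 m.

-35.5 m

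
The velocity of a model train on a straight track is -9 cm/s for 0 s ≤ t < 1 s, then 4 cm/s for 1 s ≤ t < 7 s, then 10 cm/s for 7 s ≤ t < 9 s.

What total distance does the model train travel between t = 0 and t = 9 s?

Total distance travelled is ∫|v| dt — sum the magnitudes of each area piece.
0–1 s: |-9| × 1 = 9 cm
1–7 s: |4| × 6 = 24 cm
7–9 s: |10| × 2 = 20 cm
Total distance = 53 cm

53 cm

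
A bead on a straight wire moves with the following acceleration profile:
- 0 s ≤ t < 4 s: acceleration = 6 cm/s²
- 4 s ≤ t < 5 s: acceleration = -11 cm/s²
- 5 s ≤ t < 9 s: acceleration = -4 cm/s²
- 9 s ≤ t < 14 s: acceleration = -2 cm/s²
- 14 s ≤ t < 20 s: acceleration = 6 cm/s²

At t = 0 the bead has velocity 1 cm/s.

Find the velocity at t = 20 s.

24 cm/s

Δv equals the area under the a-t graph; then v = v₀ + Δv.
0–4 s: 6 × 4 = 24 cm/s
4–5 s: -11 × 1 = -11 cm/s
5–9 s: -4 × 4 = -16 cm/s
9–14 s: -2 × 5 = -10 cm/s
14–20 s: 6 × 6 = 36 cm/s
Δv = 23 cm/s, so v(20) = 1 + (23) = 24 cm/s.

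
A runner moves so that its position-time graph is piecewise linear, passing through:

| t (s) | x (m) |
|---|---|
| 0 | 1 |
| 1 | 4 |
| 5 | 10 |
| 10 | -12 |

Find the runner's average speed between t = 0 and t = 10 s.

Average speed = (total path length)/(elapsed time); on a piecewise-linear x-t graph the path length is Σ|Δx|.
0–1 s: |Δx| = |4 − 1| = 3 m
1–5 s: |Δx| = |10 − 4| = 6 m
5–10 s: |Δx| = |-12 − 10| = 22 m
Total path = 31 m; average speed = 31/10 = 3.1 m/s.

3.1 m/s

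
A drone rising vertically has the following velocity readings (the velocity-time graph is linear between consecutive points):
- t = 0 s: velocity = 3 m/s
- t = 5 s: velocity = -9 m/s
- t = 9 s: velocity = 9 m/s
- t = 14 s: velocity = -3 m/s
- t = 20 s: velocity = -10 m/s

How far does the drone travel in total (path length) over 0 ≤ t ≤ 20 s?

Total distance travelled is ∫|v| dt — sum the magnitudes of each area piece.
0–5 s: v = 0 at t = 1.25 s; triangle areas 1.875 + 16.875 = 18.75 m
5–9 s: v = 0 at t = 7 s; triangle areas 9 + 9 = 18 m
9–14 s: v = 0 at t = 12.75 s; triangle areas 16.875 + 1.875 = 18.75 m
14–20 s: |½(-3 + -10)(6)| = 39 m
Total distance = 94.5 m

94.5 m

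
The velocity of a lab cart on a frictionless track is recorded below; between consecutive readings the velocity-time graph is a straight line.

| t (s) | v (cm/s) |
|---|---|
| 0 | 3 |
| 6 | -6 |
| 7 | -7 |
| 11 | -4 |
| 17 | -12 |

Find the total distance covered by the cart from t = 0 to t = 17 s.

Total distance travelled is ∫|v| dt — sum the magnitudes of each area piece.
0–6 s: v = 0 at t = 2 s; triangle areas 3 + 12 = 15 cm
6–7 s: |½(-6 + -7)(1)| = 6.5 cm
7–11 s: |½(-7 + -4)(4)| = 22 cm
11–17 s: |½(-4 + -12)(6)| = 48 cm
Total distance = 91.5 cm

91.5 cm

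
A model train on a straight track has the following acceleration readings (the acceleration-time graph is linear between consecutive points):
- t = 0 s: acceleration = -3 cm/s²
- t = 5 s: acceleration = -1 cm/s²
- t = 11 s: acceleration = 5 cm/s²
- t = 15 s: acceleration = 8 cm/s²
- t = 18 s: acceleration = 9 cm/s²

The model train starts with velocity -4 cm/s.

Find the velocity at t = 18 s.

49.5 cm/s

Δv equals the area under the a-t graph; then v = v₀ + Δv.
0–5 s: ½(-3 + -1)(5) = -10 cm/s
5–11 s: ½(-1 + 5)(6) = 12 cm/s
11–15 s: ½(5 + 8)(4) = 26 cm/s
15–18 s: ½(8 + 9)(3) = 25.5 cm/s
Δv = 53.5 cm/s, so v(18) = -4 + (53.5) = 49.5 cm/s.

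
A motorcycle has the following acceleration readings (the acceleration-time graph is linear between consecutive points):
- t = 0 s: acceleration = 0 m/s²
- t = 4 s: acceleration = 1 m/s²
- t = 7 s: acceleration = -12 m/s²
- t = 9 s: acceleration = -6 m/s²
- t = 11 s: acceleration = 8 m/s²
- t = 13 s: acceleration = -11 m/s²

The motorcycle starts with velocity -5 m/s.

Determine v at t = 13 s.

Δv equals the area under the a-t graph; then v = v₀ + Δv.
0–4 s: ½(0 + 1)(4) = 2 m/s
4–7 s: ½(1 + -12)(3) = -16.5 m/s
7–9 s: ½(-12 + -6)(2) = -18 m/s
9–11 s: ½(-6 + 8)(2) = 2 m/s
11–13 s: ½(8 + -11)(2) = -3 m/s
Δv = -33.5 m/s, so v(13) = -5 + (-33.5) = -38.5 m/s.

-38.5 m/s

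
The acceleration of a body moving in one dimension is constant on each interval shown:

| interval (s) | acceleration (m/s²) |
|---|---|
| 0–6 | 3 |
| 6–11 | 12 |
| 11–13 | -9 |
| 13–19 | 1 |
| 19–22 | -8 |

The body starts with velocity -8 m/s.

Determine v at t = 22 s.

34 m/s

Δv equals the area under the a-t graph; then v = v₀ + Δv.
0–6 s: 3 × 6 = 18 m/s
6–11 s: 12 × 5 = 60 m/s
11–13 s: -9 × 2 = -18 m/s
13–19 s: 1 × 6 = 6 m/s
19–22 s: -8 × 3 = -24 m/s
Δv = 42 m/s, so v(22) = -8 + (42) = 34 m/s.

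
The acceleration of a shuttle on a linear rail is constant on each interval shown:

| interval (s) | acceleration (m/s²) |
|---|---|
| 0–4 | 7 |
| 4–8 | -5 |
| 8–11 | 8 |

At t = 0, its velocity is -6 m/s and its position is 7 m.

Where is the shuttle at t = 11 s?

129 m

On each constant-a segment, Δv = aΔt and Δx = v₀Δt + ½aΔt²; chain segment to segment.
0–4 s: v starts -6 m/s; Δx = -6·4 + ½·7·4² = 32 m; v ends 22 m/s.
4–8 s: v starts 22 m/s; Δx = 22·4 + ½·-5·4² = 48 m; v ends 2 m/s.
8–11 s: v starts 2 m/s; Δx = 2·3 + ½·8·3² = 42 m; v ends 26 m/s.
x(11) = 7 + Σ Δx = 129 m.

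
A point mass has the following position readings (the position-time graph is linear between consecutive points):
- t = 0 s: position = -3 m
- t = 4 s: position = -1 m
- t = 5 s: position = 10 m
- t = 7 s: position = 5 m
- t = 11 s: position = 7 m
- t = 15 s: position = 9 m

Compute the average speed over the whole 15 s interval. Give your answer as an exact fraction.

Average speed = (total path length)/(elapsed time); on a piecewise-linear x-t graph the path length is Σ|Δx|.
0–4 s: |Δx| = |-1 − -3| = 2 m
4–5 s: |Δx| = |10 − -1| = 11 m
5–7 s: |Δx| = |5 − 10| = 5 m
7–11 s: |Δx| = |7 − 5| = 2 m
11–15 s: |Δx| = |9 − 7| = 2 m
Total path = 22 m; average speed = 22/15 = 22/15 m/s.

22/15 m/s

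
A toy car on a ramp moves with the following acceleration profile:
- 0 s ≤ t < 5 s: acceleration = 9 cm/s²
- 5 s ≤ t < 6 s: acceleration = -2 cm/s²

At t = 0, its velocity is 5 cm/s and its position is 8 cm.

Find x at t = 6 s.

On each constant-a segment, Δv = aΔt and Δx = v₀Δt + ½aΔt²; chain segment to segment.
0–5 s: v starts 5 cm/s; Δx = 5·5 + ½·9·5² = 137.5 cm; v ends 50 cm/s.
5–6 s: v starts 50 cm/s; Δx = 50·1 + ½·-2·1² = 49 cm; v ends 48 cm/s.
x(6) = 8 + Σ Δx = 194.5 cm.

194.5 cm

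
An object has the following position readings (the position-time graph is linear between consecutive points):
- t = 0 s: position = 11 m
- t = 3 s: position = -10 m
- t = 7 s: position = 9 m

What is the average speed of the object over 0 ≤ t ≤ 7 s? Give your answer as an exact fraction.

Average speed = (total path length)/(elapsed time); on a piecewise-linear x-t graph the path length is Σ|Δx|.
0–3 s: |Δx| = |-10 − 11| = 21 m
3–7 s: |Δx| = |9 − -10| = 19 m
Total path = 40 m; average speed = 40/7 = 40/7 m/s.

40/7 m/s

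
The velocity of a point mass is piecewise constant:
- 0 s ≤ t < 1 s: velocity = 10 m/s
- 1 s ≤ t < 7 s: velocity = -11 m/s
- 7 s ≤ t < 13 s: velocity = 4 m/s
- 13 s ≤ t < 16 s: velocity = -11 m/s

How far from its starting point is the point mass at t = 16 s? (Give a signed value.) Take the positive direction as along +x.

-65 m

Displacement is the signed area under the v-t curve.
0–1 s: 10 × 1 = 10 m
1–7 s: -11 × 6 = -66 m
7–13 s: 4 × 6 = 24 m
13–16 s: -11 × 3 = -33 m
Net displacement = -65 m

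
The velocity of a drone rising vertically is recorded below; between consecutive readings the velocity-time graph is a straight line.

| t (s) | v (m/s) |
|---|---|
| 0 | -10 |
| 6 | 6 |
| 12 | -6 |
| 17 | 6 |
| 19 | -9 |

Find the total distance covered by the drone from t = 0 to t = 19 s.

Total distance travelled is ∫|v| dt — sum the magnitudes of each area piece.
0–6 s: v = 0 at t = 3.75 s; triangle areas 18.75 + 6.75 = 25.5 m
6–12 s: v = 0 at t = 9 s; triangle areas 9 + 9 = 18 m
12–17 s: v = 0 at t = 14.5 s; triangle areas 7.5 + 7.5 = 15 m
17–19 s: v = 0 at t = 17.8 s; triangle areas 2.4 + 5.4 = 7.8 m
Total distance = 66.3 m

66.3 m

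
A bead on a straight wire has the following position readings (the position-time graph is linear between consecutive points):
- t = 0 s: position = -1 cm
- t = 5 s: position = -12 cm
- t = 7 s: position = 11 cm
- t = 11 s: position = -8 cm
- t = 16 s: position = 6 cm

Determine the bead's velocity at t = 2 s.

Velocity is the slope of the x-t graph on 0–5 s: (-12 − -1)/(5 − 0) = -2.2 cm/s.

-2.2 cm/s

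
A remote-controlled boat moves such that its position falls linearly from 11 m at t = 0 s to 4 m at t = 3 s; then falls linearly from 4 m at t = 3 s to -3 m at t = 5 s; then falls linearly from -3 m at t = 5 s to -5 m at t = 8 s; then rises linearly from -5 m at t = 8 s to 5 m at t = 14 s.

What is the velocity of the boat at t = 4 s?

Velocity is the slope of the x-t graph on 3–5 s: (-3 − 4)/(5 − 3) = -3.5 m/s.

-3.5 m/s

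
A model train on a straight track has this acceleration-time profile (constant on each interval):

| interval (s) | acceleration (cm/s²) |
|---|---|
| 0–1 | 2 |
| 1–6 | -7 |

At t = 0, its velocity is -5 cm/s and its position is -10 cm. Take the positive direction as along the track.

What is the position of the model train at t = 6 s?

On each constant-a segment, Δv = aΔt and Δx = v₀Δt + ½aΔt²; chain segment to segment.
0–1 s: v starts -5 cm/s; Δx = -5·1 + ½·2·1² = -4 cm; v ends -3 cm/s.
1–6 s: v starts -3 cm/s; Δx = -3·5 + ½·-7·5² = -102.5 cm; v ends -38 cm/s.
x(6) = -10 + Σ Δx = -116.5 cm.

-116.5 cm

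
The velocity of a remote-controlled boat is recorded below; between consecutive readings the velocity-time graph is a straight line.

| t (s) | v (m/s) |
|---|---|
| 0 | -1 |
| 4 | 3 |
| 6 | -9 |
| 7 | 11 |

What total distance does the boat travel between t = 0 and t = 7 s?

Total distance travelled is ∫|v| dt — sum the magnitudes of each area piece.
0–4 s: v = 0 at t = 1 s; triangle areas 0.5 + 4.5 = 5 m
4–6 s: v = 0 at t = 4.5 s; triangle areas 0.75 + 6.75 = 7.5 m
6–7 s: v = 0 at t = 6.45 s; triangle areas 2.025 + 3.025 = 5.05 m
Total distance = 17.55 m

17.55 m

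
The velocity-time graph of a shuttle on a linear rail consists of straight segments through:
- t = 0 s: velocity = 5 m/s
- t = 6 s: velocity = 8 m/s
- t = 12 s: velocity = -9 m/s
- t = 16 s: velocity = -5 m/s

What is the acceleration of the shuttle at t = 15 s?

Acceleration is the slope of the v-t graph on 12–16 s: (-5 − -9)/(16 − 12) = 1 m/s².

1 m/s²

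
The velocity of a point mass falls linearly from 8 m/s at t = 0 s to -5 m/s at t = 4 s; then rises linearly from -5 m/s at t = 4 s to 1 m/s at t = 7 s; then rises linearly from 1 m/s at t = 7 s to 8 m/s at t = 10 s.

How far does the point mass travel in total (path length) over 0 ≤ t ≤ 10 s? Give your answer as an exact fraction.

438/13 m

Distance (not displacement) is the total path length: add the absolute areas under v-t.
0–4 s: v = 0 at t = 32/13 s; triangle areas 128/13 + 50/13 = 178/13 m
4–7 s: v = 0 at t = 6.5 s; triangle areas 6.25 + 0.25 = 6.5 m
7–10 s: |½(1 + 8)(3)| = 13.5 m
Total distance = 438/13 m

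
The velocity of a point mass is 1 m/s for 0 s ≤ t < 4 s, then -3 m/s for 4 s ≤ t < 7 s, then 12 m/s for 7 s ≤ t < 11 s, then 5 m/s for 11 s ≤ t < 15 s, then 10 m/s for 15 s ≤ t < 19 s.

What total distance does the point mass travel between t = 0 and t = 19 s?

121 m

Total distance travelled is ∫|v| dt — sum the magnitudes of each area piece.
0–4 s: |1| × 4 = 4 m
4–7 s: |-3| × 3 = 9 m
7–11 s: |12| × 4 = 48 m
11–15 s: |5| × 4 = 20 m
15–19 s: |10| × 4 = 40 m
Total distance = 121 m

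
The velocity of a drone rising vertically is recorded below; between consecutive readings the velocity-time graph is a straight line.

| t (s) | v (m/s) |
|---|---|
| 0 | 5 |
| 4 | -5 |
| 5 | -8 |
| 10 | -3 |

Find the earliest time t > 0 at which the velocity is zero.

v changes sign on 0–4 s (from 5 to -5); the graph is linear there, so v = 0 at t = 0 + (-5)·(4 − 0)/(-5 − 5) = 2 s.

t = 2 s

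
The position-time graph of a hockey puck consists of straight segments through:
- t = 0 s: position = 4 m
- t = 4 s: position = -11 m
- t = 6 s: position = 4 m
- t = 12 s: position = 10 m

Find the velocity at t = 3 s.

Velocity is the slope of the x-t graph on 0–4 s: (-11 − 4)/(4 − 0) = -3.75 m/s.

-3.75 m/s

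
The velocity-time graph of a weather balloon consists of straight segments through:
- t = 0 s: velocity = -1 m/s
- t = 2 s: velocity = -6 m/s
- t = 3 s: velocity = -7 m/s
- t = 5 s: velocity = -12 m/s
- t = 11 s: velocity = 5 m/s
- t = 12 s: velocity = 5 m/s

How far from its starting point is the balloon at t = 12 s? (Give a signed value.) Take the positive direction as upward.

Net displacement equals the area under the velocity-time graph (areas below the axis count negative).
0–2 s: ½(-1 + -6)(2) = -7 m
2–3 s: ½(-6 + -7)(1) = -6.5 m
3–5 s: ½(-7 + -12)(2) = -19 m
5–11 s: ½(-12 + 5)(6) = -21 m
11–12 s: 5 × 1 = 5 m
Net displacement = -48.5 m

-48.5 m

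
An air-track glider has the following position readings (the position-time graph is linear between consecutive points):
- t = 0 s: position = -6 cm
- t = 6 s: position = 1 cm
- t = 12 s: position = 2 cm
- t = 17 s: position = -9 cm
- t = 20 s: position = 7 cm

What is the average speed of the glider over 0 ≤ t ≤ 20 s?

Average speed = (total path length)/(elapsed time); on a piecewise-linear x-t graph the path length is Σ|Δx|.
0–6 s: |Δx| = |1 − -6| = 7 cm
6–12 s: |Δx| = |2 − 1| = 1 cm
12–17 s: |Δx| = |-9 − 2| = 11 cm
17–20 s: |Δx| = |7 − -9| = 16 cm
Total path = 35 cm; average speed = 35/20 = 1.75 cm/s.

1.75 cm/s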